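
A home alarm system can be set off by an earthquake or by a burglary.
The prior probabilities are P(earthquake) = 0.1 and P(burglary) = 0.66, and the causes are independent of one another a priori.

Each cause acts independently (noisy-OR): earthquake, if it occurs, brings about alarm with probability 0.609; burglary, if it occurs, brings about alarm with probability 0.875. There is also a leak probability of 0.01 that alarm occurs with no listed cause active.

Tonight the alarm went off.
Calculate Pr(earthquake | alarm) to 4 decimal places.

Under noisy-OR, P(alarm | causes) = 1 − (1−0.01)·∏(1−qᵢ) over the active causes.
Sum P(alarm|·) weighted by the priors over the 4 (earthquake, burglary) configurations:
  P(alarm) = 0.01·0.9·0.34 + 0.87625·0.9·0.66 + 0.61291·0.1·0.34 + 0.951614·0.1·0.66
        = 0.003060 + 0.520493 + 0.020839 + 0.062807 = 0.607199
Configurations with earthquake contribute 0.083646, so
  P(earthquake | alarm) = 0.083646 / 0.607199 ≈ 0.1378

Pr(earthquake | alarm) ≈ 0.1378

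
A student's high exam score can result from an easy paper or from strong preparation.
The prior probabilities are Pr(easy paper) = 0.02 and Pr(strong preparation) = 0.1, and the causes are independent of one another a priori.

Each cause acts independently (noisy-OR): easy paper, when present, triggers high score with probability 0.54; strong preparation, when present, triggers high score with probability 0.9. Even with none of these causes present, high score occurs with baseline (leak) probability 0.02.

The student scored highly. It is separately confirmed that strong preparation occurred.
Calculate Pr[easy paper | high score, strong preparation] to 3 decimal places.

Under noisy-OR, P(high score | causes) = 1 − (1−0.02)·∏(1−qᵢ) over the active causes.
Enumerate both values of easy paper and weight by the priors:
  P(high score | strong preparation) = 0.902×0.98 + 0.95492×0.02
        = 0.883960 + 0.019098 = 0.903058
The terms with easy paper present sum to 0.019098, so
  P(easy paper | high score, strong preparation) = 0.019098 / 0.903058 ≈ 0.021

Pr[easy paper | high score, strong preparation] ≈ 0.021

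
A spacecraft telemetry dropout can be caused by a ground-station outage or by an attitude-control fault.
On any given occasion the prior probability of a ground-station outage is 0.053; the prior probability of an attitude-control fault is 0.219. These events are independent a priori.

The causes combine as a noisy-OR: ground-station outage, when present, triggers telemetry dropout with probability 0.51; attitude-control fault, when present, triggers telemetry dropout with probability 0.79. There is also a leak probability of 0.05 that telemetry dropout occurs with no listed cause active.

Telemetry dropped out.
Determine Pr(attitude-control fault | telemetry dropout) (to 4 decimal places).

Pr(attitude-control fault | telemetry dropout) ≈ 0.7491

Under noisy-OR, P(telemetry dropout | causes) = 1 − (1−0.05)·∏(1−qᵢ) over the active causes.
P(telemetry dropout) = 0.05×0.947×0.781 + 0.8005×0.947×0.219 + 0.5345×0.053×0.781 + 0.902245×0.053×0.219 = 0.036980 + 0.166018 + 0.022125 + 0.010472 = 0.235595
Restricting to configurations with attitude-control fault present: 0.166018 + 0.010472 = 0.176490.
So P(attitude-control fault | telemetry dropout) = 0.176490/0.235595 ≈ 0.7491.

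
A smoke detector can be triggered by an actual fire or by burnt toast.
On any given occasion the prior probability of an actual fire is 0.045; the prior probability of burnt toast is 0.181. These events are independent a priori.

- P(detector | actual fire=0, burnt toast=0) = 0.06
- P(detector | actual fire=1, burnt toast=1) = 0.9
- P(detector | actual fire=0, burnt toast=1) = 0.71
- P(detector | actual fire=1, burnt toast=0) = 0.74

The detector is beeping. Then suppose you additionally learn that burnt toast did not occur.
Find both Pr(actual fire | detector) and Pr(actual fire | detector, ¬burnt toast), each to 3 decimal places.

Pr(actual fire | detector) ≈ 0.169; Pr(actual fire | detector, ¬burnt toast) ≈ 0.368

Enumerate the 4 (actual fire, burnt toast) configurations and weight by the priors:
  P(detector) = 0.06*0.955*0.819 + 0.71*0.955*0.181 + 0.74*0.045*0.819 + 0.9*0.045*0.181
        = 0.046929 + 0.122727 + 0.027273 + 0.007331 = 0.204260
The terms with actual fire present sum to 0.034604, so
  P(actual fire | detector) = 0.034604 / 0.204260 ≈ 0.169

With the extra evidence:
Numerator (weight on configurations with actual fire): 0.74·0.045 = 0.033300
Denominator P(detector | ¬burnt toast): 0.06·0.955 + 0.74·0.045 = 0.090600
P(actual fire | detector, ¬burnt toast) = 0.033300/0.090600 ≈ 0.368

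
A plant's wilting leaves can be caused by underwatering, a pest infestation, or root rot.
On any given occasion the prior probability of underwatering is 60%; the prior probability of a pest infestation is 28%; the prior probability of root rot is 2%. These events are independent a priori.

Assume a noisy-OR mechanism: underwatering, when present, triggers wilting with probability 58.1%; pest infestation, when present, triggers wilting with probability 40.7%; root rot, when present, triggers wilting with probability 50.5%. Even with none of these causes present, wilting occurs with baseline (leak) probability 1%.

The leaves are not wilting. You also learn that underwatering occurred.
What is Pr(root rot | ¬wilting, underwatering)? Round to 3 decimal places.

Pr(root rot | ¬wilting, underwatering) ≈ 0.010

Under noisy-OR, P(wilting | causes) = 1 − (1−0.01)·∏(1−qᵢ) over the active causes.
Weight on root rot=true, given the evidence: 0.002957 + 0.000682 = 0.003639
Normalizer over all consistent configurations: 0.41481·0.72·0.98 + 0.205331·0.72·0.02 + 0.245982·0.28·0.98 + 0.121761·0.28·0.02 = 0.363826
P(root rot | ¬wilting, underwatering) = 0.003639/0.363826 ≈ 0.010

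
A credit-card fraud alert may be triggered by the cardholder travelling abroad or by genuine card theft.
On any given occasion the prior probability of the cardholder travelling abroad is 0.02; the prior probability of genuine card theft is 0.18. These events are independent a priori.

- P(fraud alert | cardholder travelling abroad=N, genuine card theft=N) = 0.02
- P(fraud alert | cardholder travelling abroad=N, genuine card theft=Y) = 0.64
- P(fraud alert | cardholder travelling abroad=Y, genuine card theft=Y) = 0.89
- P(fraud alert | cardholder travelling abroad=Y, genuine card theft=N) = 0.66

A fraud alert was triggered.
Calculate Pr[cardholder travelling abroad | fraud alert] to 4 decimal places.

Weight on cardholder travelling abroad=true, given the evidence: 0.010824 + 0.003204 = 0.014028
The normalizing constant is 0.02*0.98*0.82 + 0.64*0.98*0.18 + 0.66*0.02*0.82 + 0.89*0.02*0.18 = 0.142996
P(cardholder travelling abroad | fraud alert) = 0.014028/0.142996 ≈ 0.0981

Pr[cardholder travelling abroad | fraud alert] ≈ 0.0981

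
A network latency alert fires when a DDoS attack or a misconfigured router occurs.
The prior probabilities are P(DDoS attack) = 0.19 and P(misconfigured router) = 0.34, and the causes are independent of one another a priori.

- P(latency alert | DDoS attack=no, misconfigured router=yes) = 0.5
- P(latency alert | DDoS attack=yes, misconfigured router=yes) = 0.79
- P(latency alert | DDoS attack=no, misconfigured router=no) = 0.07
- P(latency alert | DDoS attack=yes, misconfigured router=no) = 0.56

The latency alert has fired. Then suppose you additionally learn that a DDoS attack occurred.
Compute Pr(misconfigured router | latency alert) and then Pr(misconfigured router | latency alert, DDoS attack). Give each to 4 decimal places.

Sum P(latency alert|·) weighted by the priors over the 4 (DDoS attack, misconfigured router) configurations:
  P(latency alert) = 0.07·0.81·0.66 + 0.5·0.81·0.34 + 0.56·0.19·0.66 + 0.79·0.19·0.34
        = 0.037422 + 0.137700 + 0.070224 + 0.051034 = 0.296380
Configurations with misconfigured router contribute 0.188734, so
  P(misconfigured router | latency alert) = 0.188734 / 0.296380 ≈ 0.6368

With the extra evidence:
Weight on misconfigured router=true, given the evidence: 0.79·0.34 = 0.268600
The normalizing constant is 0.56·0.66 + 0.79·0.34 = 0.638200
P(misconfigured router | latency alert, DDoS attack) = 0.268600/0.638200 ≈ 0.4209

Pr(misconfigured router | latency alert) ≈ 0.6368; Pr(misconfigured router | latency alert, DDoS attack) ≈ 0.4209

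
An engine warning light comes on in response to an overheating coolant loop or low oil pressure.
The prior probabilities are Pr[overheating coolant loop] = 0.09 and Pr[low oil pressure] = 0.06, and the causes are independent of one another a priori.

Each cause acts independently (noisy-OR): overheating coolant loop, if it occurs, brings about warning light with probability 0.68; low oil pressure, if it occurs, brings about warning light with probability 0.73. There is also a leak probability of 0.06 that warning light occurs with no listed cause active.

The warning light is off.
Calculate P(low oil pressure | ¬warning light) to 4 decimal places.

Under noisy-OR, P(warning light | causes) = 1 − (1−0.06)·∏(1−qᵢ) over the active causes.
P(¬warning light) = 0.94·0.91·0.94 + 0.2538·0.91·0.06 + 0.3008·0.09·0.94 + 0.081216·0.09·0.06 = 0.804076 + 0.013857 + 0.025448 + 0.000439 = 0.843820
Restricting to configurations with low oil pressure present: 0.013857 + 0.000439 = 0.014296.
P(low oil pressure | ¬warning light) = 0.014296 / 0.843820 ≈ 0.0169

P(low oil pressure | ¬warning light) ≈ 0.0169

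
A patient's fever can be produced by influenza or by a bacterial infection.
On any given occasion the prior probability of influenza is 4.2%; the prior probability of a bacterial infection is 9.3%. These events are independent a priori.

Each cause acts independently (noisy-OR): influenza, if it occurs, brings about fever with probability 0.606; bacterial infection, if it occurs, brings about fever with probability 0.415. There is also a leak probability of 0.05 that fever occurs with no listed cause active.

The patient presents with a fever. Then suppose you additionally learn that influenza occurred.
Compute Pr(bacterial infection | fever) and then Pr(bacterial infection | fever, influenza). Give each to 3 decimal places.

Under noisy-OR, P(fever | causes) = 1 − (1−0.05)·∏(1−qᵢ) over the active causes.
For the numerator, keep only bacterial infection=true terms: 0.039580 + 0.003051 = 0.042631
Denominator P(fever): 0.05×0.958×0.907 + 0.44425×0.958×0.093 + 0.6257×0.042×0.907 + 0.781034×0.042×0.093 = 0.109911
P(bacterial infection | fever) = 0.042631/0.109911 ≈ 0.388

With the extra evidence:
By total probability over both values of bacterial infection:
  P(fever | influenza) = 0.6257×0.907 + 0.781034×0.093
        = 0.567510 + 0.072636 = 0.640146
Configurations with bacterial infection contribute 0.072636, so
  P(bacterial infection | fever, influenza) = 0.072636 / 0.640146 ≈ 0.113
This is intercausal reasoning (explaining away): once influenza accounts for the fever, bacterial infection becomes less likely.

Pr(bacterial infection | fever) ≈ 0.388; Pr(bacterial infection | fever, influenza) ≈ 0.113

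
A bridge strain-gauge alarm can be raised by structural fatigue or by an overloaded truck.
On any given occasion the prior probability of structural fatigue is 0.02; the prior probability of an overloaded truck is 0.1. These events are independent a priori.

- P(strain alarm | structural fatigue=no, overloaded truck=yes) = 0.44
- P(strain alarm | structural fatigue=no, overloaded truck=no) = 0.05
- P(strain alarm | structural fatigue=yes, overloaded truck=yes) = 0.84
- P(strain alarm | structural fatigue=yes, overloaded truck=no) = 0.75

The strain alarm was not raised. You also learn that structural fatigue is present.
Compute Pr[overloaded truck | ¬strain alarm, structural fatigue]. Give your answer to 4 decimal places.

P(¬strain alarm | structural fatigue) = 0.25·0.9 + 0.16·0.1 = 0.225000 + 0.016000 = 0.241000
Of this, 0.016000 comes from 0.16·0.1 (the overloaded truck=true cases).
So P(overloaded truck | ¬strain alarm, structural fatigue) = 0.016000/0.241000 ≈ 0.0664.

Pr[overloaded truck | ¬strain alarm, structural fatigue] ≈ 0.0664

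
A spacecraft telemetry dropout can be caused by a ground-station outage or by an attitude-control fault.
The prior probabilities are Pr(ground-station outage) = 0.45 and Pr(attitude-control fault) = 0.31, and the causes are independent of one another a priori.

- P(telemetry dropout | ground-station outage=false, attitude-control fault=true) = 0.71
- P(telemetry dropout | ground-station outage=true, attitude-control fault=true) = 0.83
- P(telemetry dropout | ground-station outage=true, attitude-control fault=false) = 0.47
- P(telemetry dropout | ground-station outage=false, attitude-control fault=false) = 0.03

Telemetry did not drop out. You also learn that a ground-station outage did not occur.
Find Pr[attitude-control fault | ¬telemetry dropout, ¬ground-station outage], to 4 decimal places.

Weight on attitude-control fault=true, given the evidence: 0.29×0.31 = 0.089900
Denominator P(¬telemetry dropout | ¬ground-station outage): 0.97×0.69 + 0.29×0.31 = 0.759200
Posterior = 0.089900 / 0.759200 ≈ 0.1184

Pr[attitude-control fault | ¬telemetry dropout, ¬ground-station outage] ≈ 0.1184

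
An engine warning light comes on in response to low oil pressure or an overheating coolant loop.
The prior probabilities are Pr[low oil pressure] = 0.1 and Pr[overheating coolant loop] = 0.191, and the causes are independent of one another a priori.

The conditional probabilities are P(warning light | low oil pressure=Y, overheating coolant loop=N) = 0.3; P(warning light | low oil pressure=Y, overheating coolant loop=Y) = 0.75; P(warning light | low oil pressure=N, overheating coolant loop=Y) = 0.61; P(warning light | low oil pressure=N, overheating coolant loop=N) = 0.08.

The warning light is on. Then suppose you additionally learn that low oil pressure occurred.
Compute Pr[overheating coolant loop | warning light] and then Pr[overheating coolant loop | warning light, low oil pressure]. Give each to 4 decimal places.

P(warning light) = 0.08·0.9·0.809 + 0.61·0.9·0.191 + 0.3·0.1·0.809 + 0.75·0.1·0.191 = 0.058248 + 0.104859 + 0.024270 + 0.014325 = 0.201702
Restricting to configurations with overheating coolant loop present: 0.104859 + 0.014325 = 0.119184.
So P(overheating coolant loop | warning light) = 0.119184/0.201702 ≈ 0.5909.

Now condition on the additional information:
P(warning light | low oil pressure) = 0.3*0.809 + 0.75*0.191 = 0.242700 + 0.143250 = 0.385950
Restricting to configurations with overheating coolant loop present: 0.75*0.191 = 0.143250.
So P(overheating coolant loop | warning light, low oil pressure) = 0.143250/0.385950 ≈ 0.3712.

Pr[overheating coolant loop | warning light] ≈ 0.5909; Pr[overheating coolant loop | warning light, low oil pressure] ≈ 0.3712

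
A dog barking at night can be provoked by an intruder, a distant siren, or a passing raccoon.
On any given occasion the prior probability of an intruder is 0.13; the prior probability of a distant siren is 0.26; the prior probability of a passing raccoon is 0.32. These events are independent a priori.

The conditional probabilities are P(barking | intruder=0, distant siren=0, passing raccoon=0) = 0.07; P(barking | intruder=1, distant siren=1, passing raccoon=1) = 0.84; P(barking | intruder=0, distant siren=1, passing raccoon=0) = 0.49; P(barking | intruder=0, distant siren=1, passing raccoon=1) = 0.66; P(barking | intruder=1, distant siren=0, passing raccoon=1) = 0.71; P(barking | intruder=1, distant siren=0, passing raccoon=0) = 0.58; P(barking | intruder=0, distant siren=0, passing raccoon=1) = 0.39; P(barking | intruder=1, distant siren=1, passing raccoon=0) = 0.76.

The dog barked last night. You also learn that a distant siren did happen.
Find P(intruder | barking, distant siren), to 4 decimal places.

P(intruder | barking, distant siren) ≈ 0.1774

Numerator (weight on configurations with intruder): 0.067184 + 0.034944 = 0.102128
Denominator P(barking | distant siren): 0.49×0.87×0.68 + 0.66×0.87×0.32 + 0.76×0.13×0.68 + 0.84×0.13×0.32 = 0.575756
P(intruder | barking, distant siren) = 0.102128/0.575756 ≈ 0.1774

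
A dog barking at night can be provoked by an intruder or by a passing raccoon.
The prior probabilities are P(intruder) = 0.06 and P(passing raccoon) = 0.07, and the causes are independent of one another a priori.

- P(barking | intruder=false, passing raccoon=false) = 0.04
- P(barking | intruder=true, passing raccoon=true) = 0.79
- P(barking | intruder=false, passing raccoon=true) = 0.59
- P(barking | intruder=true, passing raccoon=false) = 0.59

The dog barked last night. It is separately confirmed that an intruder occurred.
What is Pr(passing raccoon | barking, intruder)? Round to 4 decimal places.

Numerator (weight on configurations with passing raccoon): 0.79·0.07 = 0.055300
Normalizer over all consistent configurations: 0.59·0.93 + 0.79·0.07 = 0.604000
Posterior = 0.055300 / 0.604000 ≈ 0.0916

Pr(passing raccoon | barking, intruder) ≈ 0.0916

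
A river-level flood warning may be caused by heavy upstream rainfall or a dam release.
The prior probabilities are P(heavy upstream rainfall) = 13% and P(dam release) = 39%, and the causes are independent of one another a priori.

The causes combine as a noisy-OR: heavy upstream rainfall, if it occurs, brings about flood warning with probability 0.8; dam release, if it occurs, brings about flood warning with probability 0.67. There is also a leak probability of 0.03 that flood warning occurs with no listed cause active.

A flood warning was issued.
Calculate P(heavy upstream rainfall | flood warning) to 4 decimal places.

Under noisy-OR, P(flood warning | causes) = 1 − (1−0.03)·∏(1−qᵢ) over the active causes.
Enumerate the 4 (heavy upstream rainfall, dam release) configurations and weight by the priors:
  P(flood warning) = 0.03·0.87·0.61 + 0.6799·0.87·0.39 + 0.806·0.13·0.61 + 0.93598·0.13·0.39
        = 0.015921 + 0.230690 + 0.063916 + 0.047454 = 0.357981
Configurations with heavy upstream rainfall contribute 0.111370, so
  P(heavy upstream rainfall | flood warning) = 0.111370 / 0.357981 ≈ 0.3111

P(heavy upstream rainfall | flood warning) ≈ 0.3111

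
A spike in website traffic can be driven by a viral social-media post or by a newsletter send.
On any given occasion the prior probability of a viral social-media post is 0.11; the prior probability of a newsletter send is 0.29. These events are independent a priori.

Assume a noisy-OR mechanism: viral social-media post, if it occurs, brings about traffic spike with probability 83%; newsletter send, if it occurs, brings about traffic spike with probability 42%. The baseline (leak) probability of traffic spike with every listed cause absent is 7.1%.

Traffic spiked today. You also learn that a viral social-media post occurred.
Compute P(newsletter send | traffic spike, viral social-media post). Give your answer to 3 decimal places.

P(newsletter send | traffic spike, viral social-media post) ≈ 0.306

Under noisy-OR, P(traffic spike | causes) = 1 − (1−0.071)·∏(1−qᵢ) over the active causes.
P(traffic spike | viral social-media post) = 0.84207·0.71 + 0.908401·0.29 = 0.597870 + 0.263436 = 0.861306
Of this, 0.263436 comes from 0.908401·0.29 (the newsletter send=true cases).
P(newsletter send | traffic spike, viral social-media post) = 0.263436 / 0.861306 ≈ 0.306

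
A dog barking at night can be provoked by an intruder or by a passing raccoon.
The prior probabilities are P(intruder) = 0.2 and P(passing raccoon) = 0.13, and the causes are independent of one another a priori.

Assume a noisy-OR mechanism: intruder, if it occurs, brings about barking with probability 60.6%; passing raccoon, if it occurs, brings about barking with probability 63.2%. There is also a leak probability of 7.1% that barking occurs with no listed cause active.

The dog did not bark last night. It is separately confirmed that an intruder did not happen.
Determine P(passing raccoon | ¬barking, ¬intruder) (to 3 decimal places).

P(passing raccoon | ¬barking, ¬intruder) ≈ 0.052

Under noisy-OR, P(barking | causes) = 1 − (1−0.071)·∏(1−qᵢ) over the active causes.
P(¬barking | ¬intruder) = 0.929*0.87 + 0.341872*0.13 = 0.808230 + 0.044443 = 0.852673
The passing raccoon-present share is 0.341872*0.13 = 0.044443.
P(passing raccoon | ¬barking, ¬intruder) = 0.044443 / 0.852673 ≈ 0.052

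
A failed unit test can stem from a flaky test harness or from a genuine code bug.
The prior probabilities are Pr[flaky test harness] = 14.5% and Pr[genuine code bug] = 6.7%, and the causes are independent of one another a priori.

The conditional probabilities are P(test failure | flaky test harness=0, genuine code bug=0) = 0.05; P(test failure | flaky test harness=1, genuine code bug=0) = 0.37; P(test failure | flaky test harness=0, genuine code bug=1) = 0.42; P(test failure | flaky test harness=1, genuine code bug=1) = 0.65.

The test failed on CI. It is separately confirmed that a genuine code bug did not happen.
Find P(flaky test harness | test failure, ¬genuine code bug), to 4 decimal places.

P(flaky test harness | test failure, ¬genuine code bug) ≈ 0.5565

Sum P(test failure|·) weighted by the priors over both values of flaky test harness:
  P(test failure | ¬genuine code bug) = 0.05×0.855 + 0.37×0.145
        = 0.042750 + 0.053650 = 0.096400
The terms with flaky test harness present sum to 0.053650, so
  P(flaky test harness | test failure, ¬genuine code bug) = 0.053650 / 0.096400 ≈ 0.5565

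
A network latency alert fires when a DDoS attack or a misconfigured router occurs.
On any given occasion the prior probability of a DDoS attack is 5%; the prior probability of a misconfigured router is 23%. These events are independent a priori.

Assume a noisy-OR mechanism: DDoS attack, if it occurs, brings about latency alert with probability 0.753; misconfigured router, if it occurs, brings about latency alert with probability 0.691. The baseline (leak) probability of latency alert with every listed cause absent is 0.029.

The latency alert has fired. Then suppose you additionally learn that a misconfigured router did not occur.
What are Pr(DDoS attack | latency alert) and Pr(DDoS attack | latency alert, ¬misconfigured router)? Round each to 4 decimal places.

Under noisy-OR, P(latency alert | causes) = 1 − (1−0.029)·∏(1−qᵢ) over the active causes.
P(latency alert) = 0.029·0.95·0.77 + 0.699961·0.95·0.23 + 0.760163·0.05·0.77 + 0.92589·0.05·0.23 = 0.021214 + 0.152941 + 0.029266 + 0.010648 = 0.214069
Restricting to configurations with DDoS attack present: 0.029266 + 0.010648 = 0.039914.
Hence the posterior is 0.039914/0.214069 ≈ 0.1865.

With the extra evidence:
For the numerator, keep only DDoS attack=true terms: 0.760163·0.05 = 0.038008
The normalizing constant is 0.029·0.95 + 0.760163·0.05 = 0.065558
Posterior = 0.038008 / 0.065558 ≈ 0.5798
With misconfigured router excluded, DDoS attack must carry more of the explanatory weight for the latency alert.

Pr(DDoS attack | latency alert) ≈ 0.1865; Pr(DDoS attack | latency alert, ¬misconfigured router) ≈ 0.5798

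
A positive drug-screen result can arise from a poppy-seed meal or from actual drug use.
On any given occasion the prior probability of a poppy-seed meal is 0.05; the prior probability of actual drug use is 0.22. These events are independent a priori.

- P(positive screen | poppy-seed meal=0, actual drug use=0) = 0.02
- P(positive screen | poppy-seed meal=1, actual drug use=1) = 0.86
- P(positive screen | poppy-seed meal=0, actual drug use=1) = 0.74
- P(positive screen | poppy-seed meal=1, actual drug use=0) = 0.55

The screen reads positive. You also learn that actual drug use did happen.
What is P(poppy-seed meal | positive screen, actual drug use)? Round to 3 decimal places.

P(poppy-seed meal | positive screen, actual drug use) ≈ 0.058

Enumerate both values of poppy-seed meal and weight by the priors:
  P(positive screen | actual drug use) = 0.74*0.95 + 0.86*0.05
        = 0.703000 + 0.043000 = 0.746000
Configurations with poppy-seed meal contribute 0.043000, so
  P(poppy-seed meal | positive screen, actual drug use) = 0.043000 / 0.746000 ≈ 0.058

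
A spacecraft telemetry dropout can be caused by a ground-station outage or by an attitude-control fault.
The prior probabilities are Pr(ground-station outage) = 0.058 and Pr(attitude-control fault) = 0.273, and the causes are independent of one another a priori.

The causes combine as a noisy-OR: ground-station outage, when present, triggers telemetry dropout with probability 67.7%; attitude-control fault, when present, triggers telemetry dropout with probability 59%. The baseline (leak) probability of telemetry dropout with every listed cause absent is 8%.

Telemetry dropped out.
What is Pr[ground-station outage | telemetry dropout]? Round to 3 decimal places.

Pr[ground-station outage | telemetry dropout] ≈ 0.168

Under noisy-OR, P(telemetry dropout | causes) = 1 − (1−0.08)·∏(1−qᵢ) over the active causes.
Numerator (weight on configurations with ground-station outage): 0.029636 + 0.013905 = 0.043541
Normalizer over all consistent configurations: 0.08×0.942×0.727 + 0.6228×0.942×0.273 + 0.70284×0.058×0.727 + 0.878164×0.058×0.273 = 0.258491
Posterior = 0.043541 / 0.258491 ≈ 0.168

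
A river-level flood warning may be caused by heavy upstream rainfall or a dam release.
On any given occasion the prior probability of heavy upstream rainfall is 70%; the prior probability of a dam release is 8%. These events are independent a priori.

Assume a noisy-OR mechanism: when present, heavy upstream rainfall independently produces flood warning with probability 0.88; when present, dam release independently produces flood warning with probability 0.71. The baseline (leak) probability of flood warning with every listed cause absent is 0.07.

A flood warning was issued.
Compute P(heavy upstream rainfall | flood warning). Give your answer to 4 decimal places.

Under noisy-OR, P(flood warning | causes) = 1 − (1−0.07)·∏(1−qᵢ) over the active causes.
Enumerate the 4 (heavy upstream rainfall, dam release) configurations and weight by the priors:
  P(flood warning) = 0.07·0.3·0.92 + 0.7303·0.3·0.08 + 0.8884·0.7·0.92 + 0.967636·0.7·0.08
        = 0.019320 + 0.017527 + 0.572130 + 0.054188 = 0.663165
The terms with heavy upstream rainfall present sum to 0.626318, so
  P(heavy upstream rainfall | flood warning) = 0.626318 / 0.663165 ≈ 0.9444

P(heavy upstream rainfall | flood warning) ≈ 0.9444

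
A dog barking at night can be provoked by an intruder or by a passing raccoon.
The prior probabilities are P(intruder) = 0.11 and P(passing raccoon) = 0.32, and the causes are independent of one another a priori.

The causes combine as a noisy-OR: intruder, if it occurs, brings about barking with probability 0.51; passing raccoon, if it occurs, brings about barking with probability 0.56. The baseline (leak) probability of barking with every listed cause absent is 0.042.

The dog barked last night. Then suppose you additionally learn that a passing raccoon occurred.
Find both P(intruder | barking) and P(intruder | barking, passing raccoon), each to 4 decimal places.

P(intruder | barking) ≈ 0.2623; P(intruder | barking, passing raccoon) ≈ 0.1450

Under noisy-OR, P(barking | causes) = 1 − (1−0.042)·∏(1−qᵢ) over the active causes.
By total probability over the 4 (intruder, passing raccoon) configurations:
  P(barking) = 0.042·0.89·0.68 + 0.57848·0.89·0.32 + 0.53058·0.11·0.68 + 0.793455·0.11·0.32
        = 0.025418 + 0.164751 + 0.039687 + 0.027930 = 0.257786
Configurations with intruder contribute 0.067617, so
  P(intruder | barking) = 0.067617 / 0.257786 ≈ 0.2623

With the extra evidence:
Weight on intruder=true, given the evidence: 0.793455×0.11 = 0.087280
Normalizer over all consistent configurations: 0.57848×0.89 + 0.793455×0.11 = 0.602127
Posterior = 0.087280 / 0.602127 ≈ 0.1450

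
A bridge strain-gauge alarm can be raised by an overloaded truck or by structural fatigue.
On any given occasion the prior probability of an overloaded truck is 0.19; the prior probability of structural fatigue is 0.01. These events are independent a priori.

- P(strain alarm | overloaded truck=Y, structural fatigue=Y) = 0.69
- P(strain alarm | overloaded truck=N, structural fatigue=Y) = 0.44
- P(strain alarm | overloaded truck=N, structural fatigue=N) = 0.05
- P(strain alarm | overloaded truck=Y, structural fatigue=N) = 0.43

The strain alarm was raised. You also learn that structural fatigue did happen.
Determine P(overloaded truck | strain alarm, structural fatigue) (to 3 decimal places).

For the numerator, keep only overloaded truck=true terms: 0.69*0.19 = 0.131100
Denominator P(strain alarm | structural fatigue): 0.44*0.81 + 0.69*0.19 = 0.487500
P(overloaded truck | strain alarm, structural fatigue) = 0.131100/0.487500 ≈ 0.269

P(overloaded truck | strain alarm, structural fatigue) ≈ 0.269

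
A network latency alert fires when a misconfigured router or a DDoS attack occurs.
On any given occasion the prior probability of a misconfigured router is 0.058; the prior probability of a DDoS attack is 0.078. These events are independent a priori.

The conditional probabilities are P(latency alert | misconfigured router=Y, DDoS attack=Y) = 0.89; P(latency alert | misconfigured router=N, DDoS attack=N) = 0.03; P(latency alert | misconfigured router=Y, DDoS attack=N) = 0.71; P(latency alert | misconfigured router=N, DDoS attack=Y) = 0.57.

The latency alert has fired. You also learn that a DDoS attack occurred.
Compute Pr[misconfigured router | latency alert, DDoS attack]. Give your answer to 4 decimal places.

Pr[misconfigured router | latency alert, DDoS attack] ≈ 0.0877

Sum P(latency alert|·) weighted by the priors over both values of misconfigured router:
  P(latency alert | DDoS attack) = 0.57*0.942 + 0.89*0.058
        = 0.536940 + 0.051620 = 0.588560
Configurations with misconfigured router contribute 0.051620, so
  P(misconfigured router | latency alert, DDoS attack) = 0.051620 / 0.588560 ≈ 0.0877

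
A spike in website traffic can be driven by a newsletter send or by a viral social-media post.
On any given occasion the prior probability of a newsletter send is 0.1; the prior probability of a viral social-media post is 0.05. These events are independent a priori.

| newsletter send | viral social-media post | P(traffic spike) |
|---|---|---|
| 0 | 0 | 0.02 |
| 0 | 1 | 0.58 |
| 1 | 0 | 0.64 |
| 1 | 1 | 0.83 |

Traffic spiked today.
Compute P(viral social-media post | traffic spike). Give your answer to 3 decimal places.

For the numerator, keep only viral social-media post=true terms: 0.026100 + 0.004150 = 0.030250
Denominator P(traffic spike): 0.02·0.9·0.95 + 0.58·0.9·0.05 + 0.64·0.1·0.95 + 0.83·0.1·0.05 = 0.108150
Posterior = 0.030250 / 0.108150 ≈ 0.280

P(viral social-media post | traffic spike) ≈ 0.280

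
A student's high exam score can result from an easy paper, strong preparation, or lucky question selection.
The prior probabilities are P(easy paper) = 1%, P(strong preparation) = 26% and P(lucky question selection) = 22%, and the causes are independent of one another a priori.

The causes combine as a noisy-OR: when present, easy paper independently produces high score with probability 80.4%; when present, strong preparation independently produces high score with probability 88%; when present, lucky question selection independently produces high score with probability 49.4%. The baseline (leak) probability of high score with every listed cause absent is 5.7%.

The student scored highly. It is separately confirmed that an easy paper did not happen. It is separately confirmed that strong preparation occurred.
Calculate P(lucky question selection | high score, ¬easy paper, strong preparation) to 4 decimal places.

Under noisy-OR, P(high score | causes) = 1 − (1−0.057)·∏(1−qᵢ) over the active causes.
Enumerate both values of lucky question selection and weight by the priors:
  P(high score | ¬easy paper, strong preparation) = 0.88684·0.78 + 0.942741·0.22
        = 0.691735 + 0.207403 = 0.899138
Keeping only the lucky question selection-present terms gives 0.207403, so
  P(lucky question selection | high score, ¬easy paper, strong preparation) = 0.207403 / 0.899138 ≈ 0.2307

P(lucky question selection | high score, ¬easy paper, strong preparation) ≈ 0.2307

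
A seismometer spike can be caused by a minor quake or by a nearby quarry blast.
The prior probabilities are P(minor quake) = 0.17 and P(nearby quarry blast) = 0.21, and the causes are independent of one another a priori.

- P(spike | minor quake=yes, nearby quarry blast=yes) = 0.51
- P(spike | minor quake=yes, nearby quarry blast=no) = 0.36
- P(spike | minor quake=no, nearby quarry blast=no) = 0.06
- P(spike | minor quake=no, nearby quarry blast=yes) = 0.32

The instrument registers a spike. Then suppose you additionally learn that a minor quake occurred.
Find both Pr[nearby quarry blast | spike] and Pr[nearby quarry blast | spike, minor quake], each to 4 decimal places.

P(spike) = 0.06·0.83·0.79 + 0.32·0.83·0.21 + 0.36·0.17·0.79 + 0.51·0.17·0.21 = 0.039342 + 0.055776 + 0.048348 + 0.018207 = 0.161673
Of this, 0.073983 comes from 0.055776 + 0.018207 (the nearby quarry blast=true cases).
So P(nearby quarry blast | spike) = 0.073983/0.161673 ≈ 0.4576.

Now also conditioning on minor quake=true:
Weight on nearby quarry blast=true, given the evidence: 0.51·0.21 = 0.107100
Normalizer over all consistent configurations: 0.36·0.79 + 0.51·0.21 = 0.391500
P(nearby quarry blast | spike, minor quake) = 0.107100/0.391500 ≈ 0.2736
— minor quake explains away the evidence for nearby quarry blast.

Pr[nearby quarry blast | spike] ≈ 0.4576; Pr[nearby quarry blast | spike, minor quake] ≈ 0.2736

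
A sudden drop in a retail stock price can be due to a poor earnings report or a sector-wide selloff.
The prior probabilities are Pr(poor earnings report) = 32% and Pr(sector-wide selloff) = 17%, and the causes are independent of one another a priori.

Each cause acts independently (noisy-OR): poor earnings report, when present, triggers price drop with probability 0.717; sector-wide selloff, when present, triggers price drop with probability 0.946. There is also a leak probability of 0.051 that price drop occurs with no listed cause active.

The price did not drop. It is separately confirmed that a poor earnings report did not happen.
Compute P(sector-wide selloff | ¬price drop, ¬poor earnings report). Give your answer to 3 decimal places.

P(sector-wide selloff | ¬price drop, ¬poor earnings report) ≈ 0.011

Under noisy-OR, P(price drop | causes) = 1 − (1−0.051)·∏(1−qᵢ) over the active causes.
Sum P(¬price drop|·) weighted by the priors over both values of sector-wide selloff:
  P(¬price drop | ¬poor earnings report) = 0.949*0.83 + 0.051246*0.17
        = 0.787670 + 0.008712 = 0.796382
The terms with sector-wide selloff present sum to 0.008712, so
  P(sector-wide selloff | ¬price drop, ¬poor earnings report) = 0.008712 / 0.796382 ≈ 0.011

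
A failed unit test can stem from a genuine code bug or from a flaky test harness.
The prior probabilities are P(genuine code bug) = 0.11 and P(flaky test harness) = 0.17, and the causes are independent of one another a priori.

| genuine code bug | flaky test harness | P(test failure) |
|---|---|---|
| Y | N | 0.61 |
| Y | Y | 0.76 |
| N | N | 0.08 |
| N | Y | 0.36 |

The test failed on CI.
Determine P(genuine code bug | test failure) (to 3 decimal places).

Weight on genuine code bug=true, given the evidence: 0.055693 + 0.014212 = 0.069905
Denominator P(test failure): 0.08·0.89·0.83 + 0.36·0.89·0.17 + 0.61·0.11·0.83 + 0.76·0.11·0.17 = 0.183469
Posterior = 0.069905 / 0.183469 ≈ 0.381

P(genuine code bug | test failure) ≈ 0.381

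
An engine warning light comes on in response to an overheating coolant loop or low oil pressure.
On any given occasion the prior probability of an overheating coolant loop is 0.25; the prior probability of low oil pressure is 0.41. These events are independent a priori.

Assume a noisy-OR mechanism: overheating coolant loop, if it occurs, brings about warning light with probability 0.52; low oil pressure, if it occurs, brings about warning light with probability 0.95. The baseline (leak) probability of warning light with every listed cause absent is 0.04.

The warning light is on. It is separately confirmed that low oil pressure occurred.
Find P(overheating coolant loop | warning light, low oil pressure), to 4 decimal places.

Under noisy-OR, P(warning light | causes) = 1 − (1−0.04)·∏(1−qᵢ) over the active causes.
P(warning light | low oil pressure) = 0.952·0.75 + 0.97696·0.25 = 0.714000 + 0.244240 = 0.958240
Restricting to configurations with overheating coolant loop present: 0.97696·0.25 = 0.244240.
Hence the posterior is 0.244240/0.958240 ≈ 0.2549.

P(overheating coolant loop | warning light, low oil pressure) ≈ 0.2549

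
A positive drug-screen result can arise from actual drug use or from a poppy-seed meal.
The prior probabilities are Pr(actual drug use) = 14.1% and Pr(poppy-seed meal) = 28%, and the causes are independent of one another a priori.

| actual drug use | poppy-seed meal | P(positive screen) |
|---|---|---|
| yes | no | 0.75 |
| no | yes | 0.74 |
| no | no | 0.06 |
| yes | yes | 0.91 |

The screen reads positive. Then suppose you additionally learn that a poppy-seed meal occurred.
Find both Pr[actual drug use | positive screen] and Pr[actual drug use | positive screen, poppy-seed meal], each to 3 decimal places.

Pr[actual drug use | positive screen] ≈ 0.343; Pr[actual drug use | positive screen, poppy-seed meal] ≈ 0.168

Weight on actual drug use=true, given the evidence: 0.076140 + 0.035927 = 0.112067
Normalizer over all consistent configurations: 0.06×0.859×0.72 + 0.74×0.859×0.28 + 0.75×0.141×0.72 + 0.91×0.141×0.28 = 0.327161
P(actual drug use | positive screen) = 0.112067/0.327161 ≈ 0.343

With the extra evidence:
P(positive screen | poppy-seed meal) = 0.74·0.859 + 0.91·0.141 = 0.635660 + 0.128310 = 0.763970
The actual drug use-present share is 0.91·0.141 = 0.128310.
So P(actual drug use | positive screen, poppy-seed meal) = 0.128310/0.763970 ≈ 0.168.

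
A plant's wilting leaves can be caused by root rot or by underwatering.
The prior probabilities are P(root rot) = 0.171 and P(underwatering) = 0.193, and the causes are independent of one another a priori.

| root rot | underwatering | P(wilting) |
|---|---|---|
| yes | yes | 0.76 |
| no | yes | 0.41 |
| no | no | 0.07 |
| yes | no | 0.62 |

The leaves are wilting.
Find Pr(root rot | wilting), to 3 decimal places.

Enumerate the 4 (root rot, underwatering) configurations and weight by the priors:
  P(wilting) = 0.07×0.829×0.807 + 0.41×0.829×0.193 + 0.62×0.171×0.807 + 0.76×0.171×0.193
        = 0.046830 + 0.065599 + 0.085558 + 0.025082 = 0.223069
Keeping only the root rot-present terms gives 0.110640, so
  P(root rot | wilting) = 0.110640 / 0.223069 ≈ 0.496

Pr(root rot | wilting) ≈ 0.496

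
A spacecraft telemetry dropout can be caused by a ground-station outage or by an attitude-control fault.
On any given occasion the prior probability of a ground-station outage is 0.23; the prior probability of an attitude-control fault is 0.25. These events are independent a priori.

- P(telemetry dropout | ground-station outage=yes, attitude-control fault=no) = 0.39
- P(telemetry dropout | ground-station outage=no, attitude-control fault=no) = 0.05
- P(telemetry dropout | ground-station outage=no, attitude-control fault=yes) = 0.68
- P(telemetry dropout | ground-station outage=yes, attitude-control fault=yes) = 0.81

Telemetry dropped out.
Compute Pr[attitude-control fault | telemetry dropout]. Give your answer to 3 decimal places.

P(telemetry dropout) = 0.05·0.77·0.75 + 0.68·0.77·0.25 + 0.39·0.23·0.75 + 0.81·0.23·0.25 = 0.028875 + 0.130900 + 0.067275 + 0.046575 = 0.273625
The attitude-control fault-present share is 0.130900 + 0.046575 = 0.177475.
P(attitude-control fault | telemetry dropout) = 0.177475 / 0.273625 ≈ 0.649

Pr[attitude-control fault | telemetry dropout] ≈ 0.649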